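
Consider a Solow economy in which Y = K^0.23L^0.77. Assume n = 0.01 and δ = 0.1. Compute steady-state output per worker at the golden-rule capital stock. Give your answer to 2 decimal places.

y_gold ≈ 1.25

The effective depreciation rate is n + δ = 0.01 + 0.1 = 0.11.
At the golden rule the marginal product of capital equals n+δ: 0.23·k^(0.23−1) = 0.11. Solving, k_gold = (0.23/0.11)^(1/0.77) ≈ 2.6063.
Output: y_gold = k_gold^0.23 = 2.6063^0.23 ≈ 1.2465.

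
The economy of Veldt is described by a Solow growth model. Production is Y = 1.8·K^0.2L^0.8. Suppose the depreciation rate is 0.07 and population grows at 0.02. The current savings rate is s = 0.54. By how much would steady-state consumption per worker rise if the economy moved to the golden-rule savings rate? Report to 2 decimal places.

The effective depreciation rate is n + δ = 0.02 + 0.07 = 0.09.
Current steady state (s = 0.54): k* = (0.54·1.8/0.09)^(1/0.8) ≈ 19.5785, y* = 1.8·19.5785^0.2 ≈ 3.2631, c* = (1−0.54)·3.2631 ≈ 1.5010.
Maximizing c = f(k) − (n+δ)·k gives f'(k) = n+δ, i.e. 0.2·1.8·k^(0.2−1) = 0.09, so k_gold = (0.2·1.8/0.09)^(1/0.8) ≈ 5.6569.
y_gold = 1.8·5.6569^0.2 ≈ 2.5456, c_gold = y_gold − 0.09·k_gold ≈ 2.0365.
Gain: Δc = 2.0365 − 1.5010 ≈ 0.5354.

Δc ≈ 0.54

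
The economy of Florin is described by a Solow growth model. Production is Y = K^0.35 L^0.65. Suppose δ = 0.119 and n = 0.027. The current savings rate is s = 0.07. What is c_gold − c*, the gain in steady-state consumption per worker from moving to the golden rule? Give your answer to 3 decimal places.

n + δ = 0.027 + 0.119 = 0.146.
Current steady state (s = 0.07): k* = (0.07/0.146)^(1/0.65) ≈ 0.3227, y* = 0.3227^0.35 ≈ 0.6731, c* = (1−0.07)·0.6731 ≈ 0.6260.
Golden rule sets MPK = n+δ: 0.35·k^(0.35−1) = 0.146, so k_gold = (0.35/0.146)^(1/0.65) ≈ 3.8386.
y_gold = 3.8386^0.35 ≈ 1.6013, c_gold = y_gold − 0.146·k_gold ≈ 1.0408.
Gain: Δc = 1.0408 − 0.6260 ≈ 0.4148.

Δc ≈ 0.415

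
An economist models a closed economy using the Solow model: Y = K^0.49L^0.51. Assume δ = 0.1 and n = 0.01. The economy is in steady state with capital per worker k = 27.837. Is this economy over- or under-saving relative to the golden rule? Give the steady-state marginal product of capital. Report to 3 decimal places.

over-saving; MPK ≈ 0.090

Capital per worker breaks even when investment replaces (n + δ)·k; here n + δ = 0.11.
MPK = 0.49·k^(0.49−1) = 0.49·27.837^(-0.51) ≈ 0.0898.
MPK < 0.11, so the economy is dynamically inefficient (over-saving).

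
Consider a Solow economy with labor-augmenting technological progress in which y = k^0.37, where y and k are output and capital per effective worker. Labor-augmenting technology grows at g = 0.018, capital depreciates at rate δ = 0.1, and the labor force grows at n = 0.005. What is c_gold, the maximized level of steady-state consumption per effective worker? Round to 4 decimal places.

Capital per effective worker breaks even when investment replaces (n + g + δ)·k; here n + g + δ = 0.123.
Golden rule sets MPK = n+g+δ: 0.37·k^(0.37−1) = 0.123, so k_gold = (0.37/0.123)^(1/0.63) ≈ 5.7438.
y_gold = 5.7438^0.37 ≈ 1.9094.
c_gold = y_gold − (n+g+δ)·k_gold = 1.9094 − 0.123·5.7438 ≈ 1.2029.

c_gold ≈ 1.2029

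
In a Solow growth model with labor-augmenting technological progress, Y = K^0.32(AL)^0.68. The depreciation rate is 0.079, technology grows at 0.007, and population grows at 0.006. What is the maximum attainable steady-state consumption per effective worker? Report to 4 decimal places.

c_gold ≈ 1.2226

Break-even investment rate: n + g + δ = 0.006 + 0.007 + 0.079 = 0.092.
At the golden rule the marginal product of capital equals n+g+δ: 0.32·k^(0.32−1) = 0.092. Solving, k_gold = (0.32/0.092)^(1/0.68) ≈ 6.2535.
y_gold = 6.2535^0.32 ≈ 1.7979.
c_gold = y_gold − (n+g+δ)·k_gold = 1.7979 − 0.092·6.2535 ≈ 1.2226.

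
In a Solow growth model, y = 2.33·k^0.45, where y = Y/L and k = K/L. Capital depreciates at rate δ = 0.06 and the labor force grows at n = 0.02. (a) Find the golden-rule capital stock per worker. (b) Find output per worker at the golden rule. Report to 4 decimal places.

(a) k_gold ≈ 107.5918; (b) y_gold ≈ 19.1274

Capital per worker breaks even when investment replaces (n + δ)·k; here n + δ = 0.08.
Setting f'(k) = n+δ gives 0.45·2.33·k^(0.45−1) = 0.08, hence k_gold = (0.45·2.33/0.08)^(1/0.55) ≈ 107.5918.
y_gold = 2.33·107.5918^0.45 ≈ 19.1274.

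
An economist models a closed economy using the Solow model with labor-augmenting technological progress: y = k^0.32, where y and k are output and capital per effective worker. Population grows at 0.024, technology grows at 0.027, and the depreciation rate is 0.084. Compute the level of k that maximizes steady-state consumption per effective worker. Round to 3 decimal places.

k_gold ≈ 3.558

Capital per effective worker breaks even when investment replaces (n + g + δ)·k; here n + g + δ = 0.135.
Maximizing c = f(k) − (n+g+δ)·k gives f'(k) = n+g+δ, i.e. 0.32·k^(0.32−1) = 0.135, so k_gold = (0.32/0.135)^(1/0.68) ≈ 3.5580.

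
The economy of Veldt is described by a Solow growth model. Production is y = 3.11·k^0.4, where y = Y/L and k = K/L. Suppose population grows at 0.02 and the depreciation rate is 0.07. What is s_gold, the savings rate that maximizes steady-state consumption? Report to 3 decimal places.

The effective depreciation rate is n + δ = 0.02 + 0.07 = 0.09.
At the golden rule MPK = n+δ, and in any Cobb-Douglas steady state s = (n+δ)·k/y = MPK·k/y = capital's share 0.4.

s_gold = 0.400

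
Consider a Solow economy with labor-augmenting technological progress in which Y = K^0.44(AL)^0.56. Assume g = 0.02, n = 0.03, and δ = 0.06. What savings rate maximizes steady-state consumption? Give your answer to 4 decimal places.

n + g + δ = 0.03 + 0.02 + 0.06 = 0.11.
At the golden rule MPK = n+g+δ, and in any Cobb-Douglas steady state s = (n+g+δ)·k/y = MPK·k/y = capital's share 0.44.

s_gold = 0.4400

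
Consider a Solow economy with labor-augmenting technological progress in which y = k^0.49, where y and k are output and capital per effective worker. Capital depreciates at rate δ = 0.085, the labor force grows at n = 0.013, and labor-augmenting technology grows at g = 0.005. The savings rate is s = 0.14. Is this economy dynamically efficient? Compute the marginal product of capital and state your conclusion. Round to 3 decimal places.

dynamically efficient; MPK ≈ 0.360

Break-even investment rate: n + g + δ = 0.013 + 0.005 + 0.085 = 0.103.
Steady-state k*: s·k^0.49 = 0.103·k gives k* = (0.14/0.103)^(1/0.51) ≈ 1.8254.
MPK = 0.49·1.8254^(-0.51) ≈ 0.3605.
MPK > n+g+δ = 0.103, so the economy is dynamically efficient (under-saving).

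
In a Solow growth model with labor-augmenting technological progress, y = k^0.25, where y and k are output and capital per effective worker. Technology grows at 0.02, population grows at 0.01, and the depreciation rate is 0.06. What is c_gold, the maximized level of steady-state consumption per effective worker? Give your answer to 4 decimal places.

The effective depreciation rate is n + g + δ = 0.01 + 0.02 + 0.06 = 0.09.
Maximizing c = f(k) − (n+g+δ)·k gives f'(k) = n+g+δ, i.e. 0.25·k^(0.25−1) = 0.09, so k_gold = (0.25/0.09)^(1/0.75) ≈ 3.9048.
y_gold = 3.9048^0.25 ≈ 1.4057.
c_gold = y_gold − (n+g+δ)·k_gold = 1.4057 − 0.09·3.9048 ≈ 1.0543.

c_gold ≈ 1.0543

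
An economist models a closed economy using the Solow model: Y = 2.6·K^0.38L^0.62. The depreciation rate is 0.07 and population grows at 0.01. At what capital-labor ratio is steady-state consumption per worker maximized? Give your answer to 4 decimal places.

Capital per worker breaks even when investment replaces (n + δ)·k; here n + δ = 0.08.
Maximizing c = f(k) − (n+δ)·k gives f'(k) = n+δ, i.e. 0.38·2.6·k^(0.38−1) = 0.08, so k_gold = (0.38·2.6/0.08)^(1/0.62) ≈ 57.6439.

k_gold ≈ 57.6439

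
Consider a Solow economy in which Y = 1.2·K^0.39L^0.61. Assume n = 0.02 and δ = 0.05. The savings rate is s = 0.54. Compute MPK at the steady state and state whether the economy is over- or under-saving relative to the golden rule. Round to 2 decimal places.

n + δ = 0.02 + 0.05 = 0.07.
Steady-state k*: s·A·k^0.39 = 0.07·k gives k* = (0.54·1.2/0.07)^(1/0.61) ≈ 38.4051.
MPK = 0.39·1.2·38.4051^(-0.61) ≈ 0.0506.
MPK < n+δ = 0.07, so the economy is dynamically inefficient (over-saving).

over-saving; MPK ≈ 0.05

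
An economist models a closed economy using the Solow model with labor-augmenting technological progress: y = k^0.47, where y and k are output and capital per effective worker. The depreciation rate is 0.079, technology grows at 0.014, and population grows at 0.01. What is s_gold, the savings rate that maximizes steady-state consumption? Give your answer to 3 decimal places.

Capital per effective worker breaks even when investment replaces (n + g + δ)·k; here n + g + δ = 0.103.
At the golden rule MPK = n+g+δ, and in any Cobb-Douglas steady state s = (n+g+δ)·k/y = MPK·k/y = capital's share 0.47.

s_gold = 0.470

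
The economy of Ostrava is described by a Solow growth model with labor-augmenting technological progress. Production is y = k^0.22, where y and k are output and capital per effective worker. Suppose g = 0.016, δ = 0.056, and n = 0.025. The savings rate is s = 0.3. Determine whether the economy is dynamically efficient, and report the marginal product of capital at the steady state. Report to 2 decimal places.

dynamically inefficient; MPK ≈ 0.07

Break-even investment rate: n + g + δ = 0.025 + 0.016 + 0.056 = 0.097.
Steady-state k*: s·k^0.22 = 0.097·k gives k* = (0.3/0.097)^(1/0.78) ≈ 4.2526.
MPK = 0.22·4.2526^(-0.78) ≈ 0.0711.
MPK < n+g+δ = 0.097, so the economy is dynamically inefficient (over-saving).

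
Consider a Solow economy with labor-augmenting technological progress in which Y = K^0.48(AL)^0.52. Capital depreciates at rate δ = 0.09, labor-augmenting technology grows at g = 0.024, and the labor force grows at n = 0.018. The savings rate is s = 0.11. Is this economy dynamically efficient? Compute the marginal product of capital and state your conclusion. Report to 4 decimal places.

Break-even investment rate: n + g + δ = 0.018 + 0.024 + 0.09 = 0.132.
Steady-state k*: s·k^0.48 = 0.132·k gives k* = (0.11/0.132)^(1/0.52) ≈ 0.7043.
MPK = 0.48·0.7043^(-0.52) ≈ 0.5760.
MPK > n+g+δ = 0.132, so the economy is dynamically efficient (under-saving).

dynamically efficient; MPK ≈ 0.5760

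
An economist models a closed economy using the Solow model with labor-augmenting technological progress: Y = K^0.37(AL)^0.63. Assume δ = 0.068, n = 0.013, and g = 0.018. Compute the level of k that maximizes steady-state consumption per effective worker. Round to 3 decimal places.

k_gold ≈ 8.107

The effective depreciation rate is n + g + δ = 0.013 + 0.018 + 0.068 = 0.099.
Setting f'(k) = n+g+δ gives 0.37·k^(0.37−1) = 0.099, hence k_gold = (0.37/0.099)^(1/0.63) ≈ 8.1065.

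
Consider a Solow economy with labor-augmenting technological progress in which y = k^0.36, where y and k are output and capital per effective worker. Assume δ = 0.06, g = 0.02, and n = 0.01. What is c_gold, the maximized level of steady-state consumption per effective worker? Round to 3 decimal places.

c_gold ≈ 1.396

Break-even investment rate: n + g + δ = 0.01 + 0.02 + 0.06 = 0.09.
At the golden rule the marginal product of capital equals n+g+δ: 0.36·k^(0.36−1) = 0.09. Solving, k_gold = (0.36/0.09)^(1/0.64) ≈ 8.7241.
y_gold = 8.7241^0.36 ≈ 2.1810.
c_gold = y_gold − (n+g+δ)·k_gold = 2.1810 − 0.09·8.7241 ≈ 1.3958.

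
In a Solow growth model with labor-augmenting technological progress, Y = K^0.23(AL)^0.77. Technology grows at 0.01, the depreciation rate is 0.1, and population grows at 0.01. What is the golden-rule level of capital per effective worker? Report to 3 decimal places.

k_gold ≈ 2.328

The effective depreciation rate is n + g + δ = 0.01 + 0.01 + 0.1 = 0.12.
Setting f'(k) = n+g+δ gives 0.23·k^(0.23−1) = 0.12, hence k_gold = (0.23/0.12)^(1/0.77) ≈ 2.3278.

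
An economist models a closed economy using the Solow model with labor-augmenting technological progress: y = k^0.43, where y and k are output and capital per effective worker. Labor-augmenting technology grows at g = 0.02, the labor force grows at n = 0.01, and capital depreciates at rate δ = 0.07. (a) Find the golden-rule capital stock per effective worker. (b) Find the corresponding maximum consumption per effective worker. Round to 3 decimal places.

Capital per effective worker breaks even when investment replaces (n + g + δ)·k; here n + g + δ = 0.1.
Golden rule sets MPK = n+g+δ: 0.43·k^(0.43−1) = 0.1, so k_gold = (0.43/0.1)^(1/0.57) ≈ 12.9225.
y_gold = 12.9225^0.43 ≈ 3.0052; c_gold = y_gold − 0.1·k_gold ≈ 1.7130.

(a) k_gold ≈ 12.923; (b) c_gold ≈ 1.713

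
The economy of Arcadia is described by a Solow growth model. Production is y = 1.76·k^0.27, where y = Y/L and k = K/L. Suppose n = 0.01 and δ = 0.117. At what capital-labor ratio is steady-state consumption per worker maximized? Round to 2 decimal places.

k_gold ≈ 6.10

The effective depreciation rate is n + δ = 0.01 + 0.117 = 0.127.
Setting f'(k) = n+δ gives 0.27·1.76·k^(0.27−1) = 0.127, hence k_gold = (0.27·1.76/0.127)^(1/0.73) ≈ 6.0958.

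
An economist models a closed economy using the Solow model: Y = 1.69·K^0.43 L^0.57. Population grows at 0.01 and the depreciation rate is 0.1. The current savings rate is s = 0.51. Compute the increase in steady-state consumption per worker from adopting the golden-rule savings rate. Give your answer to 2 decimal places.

Δc ≈ 0.09

Capital per worker breaks even when investment replaces (n + δ)·k; here n + δ = 0.11.
Current steady state (s = 0.51): k* = (0.51·1.69/0.11)^(1/0.57) ≈ 37.0283, y* = 1.69·37.0283^0.43 ≈ 7.9865, c* = (1−0.51)·7.9865 ≈ 3.9134.
Golden rule sets MPK = n+δ: 0.43·1.69·k^(0.43−1) = 0.11, so k_gold = (0.43·1.69/0.11)^(1/0.57) ≈ 27.4493.
y_gold = 1.69·27.4493^0.43 ≈ 7.0219, c_gold = y_gold − 0.11·k_gold ≈ 4.0025.
Gain: Δc = 4.0025 − 3.9134 ≈ 0.0891.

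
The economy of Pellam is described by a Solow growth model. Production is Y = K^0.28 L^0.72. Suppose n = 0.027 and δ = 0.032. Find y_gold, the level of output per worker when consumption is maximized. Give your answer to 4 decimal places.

y_gold ≈ 1.8323

Capital per worker breaks even when investment replaces (n + δ)·k; here n + δ = 0.059.
At the golden rule the marginal product of capital equals n+δ: 0.28·k^(0.28−1) = 0.059. Solving, k_gold = (0.28/0.059)^(1/0.72) ≈ 8.6959.
Output: y_gold = k_gold^0.28 = 8.6959^0.28 ≈ 1.8323.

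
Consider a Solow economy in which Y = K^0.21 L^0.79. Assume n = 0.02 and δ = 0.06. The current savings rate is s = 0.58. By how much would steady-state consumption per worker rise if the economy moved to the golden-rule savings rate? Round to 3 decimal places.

n + δ = 0.02 + 0.06 = 0.08.
Current steady state (s = 0.58): k* = (0.58/0.08)^(1/0.79) ≈ 12.2754, y* = 12.2754^0.21 ≈ 1.6932, c* = (1−0.58)·1.6932 ≈ 0.7111.
Setting f'(k) = n+δ gives 0.21·k^(0.21−1) = 0.08, hence k_gold = (0.21/0.08)^(1/0.79) ≈ 3.3927.
y_gold = 3.3927^0.21 ≈ 1.2925, c_gold = y_gold − 0.08·k_gold ≈ 1.0210.
Gain: Δc = 1.0210 − 0.7111 ≈ 0.3099.

Δc ≈ 0.310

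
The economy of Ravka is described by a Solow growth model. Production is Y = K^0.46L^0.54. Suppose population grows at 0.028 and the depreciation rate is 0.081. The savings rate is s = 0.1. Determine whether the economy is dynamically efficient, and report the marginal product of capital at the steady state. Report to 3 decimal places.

dynamically efficient; MPK ≈ 0.501

n + δ = 0.028 + 0.081 = 0.109.
Steady-state k*: s·k^0.46 = 0.109·k gives k* = (0.1/0.109)^(1/0.54) ≈ 0.8525.
MPK = 0.46·0.8525^(-0.54) ≈ 0.5014.
MPK > n+δ = 0.109, so the economy is dynamically efficient (under-saving).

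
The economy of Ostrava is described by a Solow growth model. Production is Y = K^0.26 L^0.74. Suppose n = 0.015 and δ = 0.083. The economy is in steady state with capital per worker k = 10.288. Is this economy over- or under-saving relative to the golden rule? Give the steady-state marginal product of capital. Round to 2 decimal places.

The effective depreciation rate is n + δ = 0.015 + 0.083 = 0.098.
MPK = 0.26·k^(0.26−1) = 0.26·10.288^(-0.74) ≈ 0.0463.
MPK < 0.098, so the economy is dynamically inefficient (over-saving).

over-saving; MPK ≈ 0.05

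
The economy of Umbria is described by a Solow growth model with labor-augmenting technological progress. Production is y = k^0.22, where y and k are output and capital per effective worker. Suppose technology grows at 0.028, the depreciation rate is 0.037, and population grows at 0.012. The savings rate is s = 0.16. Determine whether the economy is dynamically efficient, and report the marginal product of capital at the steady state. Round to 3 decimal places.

dynamically efficient; MPK ≈ 0.106

The effective depreciation rate is n + g + δ = 0.012 + 0.028 + 0.037 = 0.077.
Steady-state k*: s·k^0.22 = 0.077·k gives k* = (0.16/0.077)^(1/0.78) ≈ 2.5540.
MPK = 0.22·2.5540^(-0.78) ≈ 0.1059.
MPK > n+g+δ = 0.077, so the economy is dynamically efficient (under-saving).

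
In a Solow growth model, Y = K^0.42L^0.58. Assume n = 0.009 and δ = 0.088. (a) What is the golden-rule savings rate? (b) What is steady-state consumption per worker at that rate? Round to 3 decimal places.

The effective depreciation rate is n + δ = 0.009 + 0.088 = 0.097.
For Cobb-Douglas, s_gold equals capital's share: s_gold = 0.42.
At the golden rule the marginal product of capital equals n+δ: 0.42·k^(0.42−1) = 0.097. Solving, k_gold = (0.42/0.097)^(1/0.58) ≈ 12.5134.
y_gold = 12.5134^0.42 ≈ 2.8900; c_gold = (1−0.42)·y_gold ≈ 1.6762.

(a) s_gold = 0.420; (b) c_gold ≈ 1.676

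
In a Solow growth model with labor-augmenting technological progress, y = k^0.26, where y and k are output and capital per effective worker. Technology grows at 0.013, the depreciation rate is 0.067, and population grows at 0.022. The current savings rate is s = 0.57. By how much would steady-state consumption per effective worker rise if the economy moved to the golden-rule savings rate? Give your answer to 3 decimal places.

Δc ≈ 0.241

Break-even investment rate: n + g + δ = 0.022 + 0.013 + 0.067 = 0.102.
Current steady state (s = 0.57): k* = (0.57/0.102)^(1/0.74) ≈ 10.2289, y* = 10.2289^0.26 ≈ 1.8304, c* = (1−0.57)·1.8304 ≈ 0.7871.
At the golden rule the marginal product of capital equals n+g+δ: 0.26·k^(0.26−1) = 0.102. Solving, k_gold = (0.26/0.102)^(1/0.74) ≈ 3.5412.
y_gold = 3.5412^0.26 ≈ 1.3892, c_gold = y_gold − 0.102·k_gold ≈ 1.0280.
Gain: Δc = 1.0280 − 0.7871 ≈ 0.2410.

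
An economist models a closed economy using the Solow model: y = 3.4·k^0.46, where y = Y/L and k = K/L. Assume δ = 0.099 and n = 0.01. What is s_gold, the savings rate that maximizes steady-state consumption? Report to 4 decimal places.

s_gold = 0.4600

The effective depreciation rate is n + δ = 0.01 + 0.099 = 0.109.
At the golden rule MPK = n+δ, and in any Cobb-Douglas steady state s = (n+δ)·k/y = MPK·k/y = capital's share 0.46.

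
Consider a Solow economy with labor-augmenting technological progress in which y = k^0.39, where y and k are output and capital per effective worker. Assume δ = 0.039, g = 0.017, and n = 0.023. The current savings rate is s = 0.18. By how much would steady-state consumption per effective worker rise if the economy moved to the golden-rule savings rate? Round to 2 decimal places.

Δc ≈ 0.30

Break-even investment rate: n + g + δ = 0.023 + 0.017 + 0.039 = 0.079.
Current steady state (s = 0.18): k* = (0.18/0.079)^(1/0.61) ≈ 3.8575, y* = 3.8575^0.39 ≈ 1.6930, c* = (1−0.18)·1.6930 ≈ 1.3883.
Golden rule sets MPK = n+g+δ: 0.39·k^(0.39−1) = 0.079, so k_gold = (0.39/0.079)^(1/0.61) ≈ 13.7020.
y_gold = 13.7020^0.39 ≈ 2.7755, c_gold = y_gold − 0.079·k_gold ≈ 1.6931.
Gain: Δc = 1.6931 − 1.3883 ≈ 0.3048.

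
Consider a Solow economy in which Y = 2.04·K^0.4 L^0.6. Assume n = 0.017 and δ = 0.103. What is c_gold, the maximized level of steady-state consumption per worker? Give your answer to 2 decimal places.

c_gold ≈ 4.39

Break-even investment rate: n + δ = 0.017 + 0.103 = 0.12.
At the golden rule the marginal product of capital equals n+δ: 0.4·2.04·k^(0.4−1) = 0.12. Solving, k_gold = (0.4·2.04/0.12)^(1/0.6) ≈ 24.4070.
y_gold = 2.04·24.4070^0.4 ≈ 7.3221.
c_gold = y_gold − (n+δ)·k_gold = 7.3221 − 0.12·24.4070 ≈ 4.3933.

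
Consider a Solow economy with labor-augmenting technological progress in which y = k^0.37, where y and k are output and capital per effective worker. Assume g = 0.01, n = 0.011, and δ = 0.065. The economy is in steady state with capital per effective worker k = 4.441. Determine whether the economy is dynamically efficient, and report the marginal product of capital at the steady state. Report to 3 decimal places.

n + g + δ = 0.011 + 0.01 + 0.065 = 0.086.
MPK = 0.37·k^(0.37−1) = 0.37·4.441^(-0.63) ≈ 0.1446.
MPK > 0.086, so the economy is dynamically efficient (under-saving).

dynamically efficient; MPK ≈ 0.145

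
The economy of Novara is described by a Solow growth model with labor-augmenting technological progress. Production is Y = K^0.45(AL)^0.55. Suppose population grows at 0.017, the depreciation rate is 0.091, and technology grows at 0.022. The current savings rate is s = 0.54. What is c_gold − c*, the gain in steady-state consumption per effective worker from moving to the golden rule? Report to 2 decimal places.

Δc ≈ 0.04

Break-even investment rate: n + g + δ = 0.017 + 0.022 + 0.091 = 0.13.
Current steady state (s = 0.54): k* = (0.54/0.13)^(1/0.55) ≈ 13.3185, y* = 13.3185^0.45 ≈ 3.2063, c* = (1−0.54)·3.2063 ≈ 1.4749.
Golden rule sets MPK = n+g+δ: 0.45·k^(0.45−1) = 0.13, so k_gold = (0.45/0.13)^(1/0.55) ≈ 9.5607.
y_gold = 9.5607^0.45 ≈ 2.7620, c_gold = y_gold − 0.13·k_gold ≈ 1.5191.
Gain: Δc = 1.5191 − 1.4749 ≈ 0.0442.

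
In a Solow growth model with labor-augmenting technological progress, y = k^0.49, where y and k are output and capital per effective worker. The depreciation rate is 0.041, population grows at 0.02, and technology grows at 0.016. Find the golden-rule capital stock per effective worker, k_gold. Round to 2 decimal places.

Capital per effective worker breaks even when investment replaces (n + g + δ)·k; here n + g + δ = 0.077.
Golden rule sets MPK = n+g+δ: 0.49·k^(0.49−1) = 0.077, so k_gold = (0.49/0.077)^(1/0.51) ≈ 37.6611.

k_gold ≈ 37.66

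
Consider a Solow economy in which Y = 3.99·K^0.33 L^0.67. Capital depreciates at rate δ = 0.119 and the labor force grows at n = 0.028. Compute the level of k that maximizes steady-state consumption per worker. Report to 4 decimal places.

k_gold ≈ 26.3723

Break-even investment rate: n + δ = 0.028 + 0.119 = 0.147.
Maximizing c = f(k) − (n+δ)·k gives f'(k) = n+δ, i.e. 0.33·3.99·k^(0.33−1) = 0.147, so k_gold = (0.33·3.99/0.147)^(1/0.67) ≈ 26.3723.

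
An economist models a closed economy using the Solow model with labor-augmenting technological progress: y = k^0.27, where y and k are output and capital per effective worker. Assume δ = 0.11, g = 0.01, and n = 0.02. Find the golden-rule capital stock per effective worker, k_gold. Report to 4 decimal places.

k_gold ≈ 2.4589

Break-even investment rate: n + g + δ = 0.02 + 0.01 + 0.11 = 0.14.
Maximizing c = f(k) − (n+g+δ)·k gives f'(k) = n+g+δ, i.e. 0.27·k^(0.27−1) = 0.14, so k_gold = (0.27/0.14)^(1/0.73) ≈ 2.4589.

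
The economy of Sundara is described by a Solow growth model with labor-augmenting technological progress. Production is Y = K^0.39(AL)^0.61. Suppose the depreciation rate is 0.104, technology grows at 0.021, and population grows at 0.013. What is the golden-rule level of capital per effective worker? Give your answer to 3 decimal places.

k_gold ≈ 5.491

n + g + δ = 0.013 + 0.021 + 0.104 = 0.138.
Setting f'(k) = n+g+δ gives 0.39·k^(0.39−1) = 0.138, hence k_gold = (0.39/0.138)^(1/0.61) ≈ 5.4910.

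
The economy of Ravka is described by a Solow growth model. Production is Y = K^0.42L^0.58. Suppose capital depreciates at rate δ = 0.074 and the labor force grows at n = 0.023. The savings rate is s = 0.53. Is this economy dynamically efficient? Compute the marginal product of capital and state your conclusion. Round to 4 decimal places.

The effective depreciation rate is n + δ = 0.023 + 0.074 = 0.097.
Steady-state k*: s·k^0.42 = 0.097·k gives k* = (0.53/0.097)^(1/0.58) ≈ 18.6878.
MPK = 0.42·18.6878^(-0.58) ≈ 0.0769.
MPK < n+δ = 0.097, so the economy is dynamically inefficient (over-saving).

dynamically inefficient; MPK ≈ 0.0769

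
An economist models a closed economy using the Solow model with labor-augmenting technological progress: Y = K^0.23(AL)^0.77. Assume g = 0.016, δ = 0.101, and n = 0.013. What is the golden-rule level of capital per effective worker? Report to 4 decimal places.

k_gold ≈ 2.0980

The effective depreciation rate is n + g + δ = 0.013 + 0.016 + 0.101 = 0.13.
Maximizing c = f(k) − (n+g+δ)·k gives f'(k) = n+g+δ, i.e. 0.23·k^(0.23−1) = 0.13, so k_gold = (0.23/0.13)^(1/0.77) ≈ 2.0980.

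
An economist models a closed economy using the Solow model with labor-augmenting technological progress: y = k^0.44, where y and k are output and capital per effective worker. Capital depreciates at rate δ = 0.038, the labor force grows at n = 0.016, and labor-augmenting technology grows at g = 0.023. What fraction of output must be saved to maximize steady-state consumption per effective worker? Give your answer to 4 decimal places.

Capital per effective worker breaks even when investment replaces (n + g + δ)·k; here n + g + δ = 0.077.
At the golden rule MPK = n+g+δ, and in any Cobb-Douglas steady state s = (n+g+δ)·k/y = MPK·k/y = capital's share 0.44.

s_gold = 0.4400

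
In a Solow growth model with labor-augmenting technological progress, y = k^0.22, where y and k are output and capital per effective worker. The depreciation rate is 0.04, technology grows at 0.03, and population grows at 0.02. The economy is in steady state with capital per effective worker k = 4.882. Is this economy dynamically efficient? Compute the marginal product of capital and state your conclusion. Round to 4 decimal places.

Capital per effective worker breaks even when investment replaces (n + g + δ)·k; here n + g + δ = 0.09.
MPK = 0.22·k^(0.22−1) = 0.22·4.882^(-0.78) ≈ 0.0639.
MPK < 0.09, so the economy is dynamically inefficient (over-saving).

dynamically inefficient; MPK ≈ 0.0639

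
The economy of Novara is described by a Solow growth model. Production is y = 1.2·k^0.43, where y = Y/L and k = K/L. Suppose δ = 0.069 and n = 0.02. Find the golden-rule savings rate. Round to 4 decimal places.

s_gold = 0.4300

The effective depreciation rate is n + δ = 0.02 + 0.069 = 0.089.
At the golden rule MPK = n+δ, and in any Cobb-Douglas steady state s = (n+δ)·k/y = MPK·k/y = capital's share 0.43.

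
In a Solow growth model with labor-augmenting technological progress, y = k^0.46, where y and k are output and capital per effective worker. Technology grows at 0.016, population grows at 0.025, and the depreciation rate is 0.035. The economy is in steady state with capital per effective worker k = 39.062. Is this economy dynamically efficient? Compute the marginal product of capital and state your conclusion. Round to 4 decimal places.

dynamically inefficient; MPK ≈ 0.0636

The effective depreciation rate is n + g + δ = 0.025 + 0.016 + 0.035 = 0.076.
MPK = 0.46·k^(0.46−1) = 0.46·39.062^(-0.54) ≈ 0.0636.
MPK < 0.076, so the economy is dynamically inefficient (over-saving).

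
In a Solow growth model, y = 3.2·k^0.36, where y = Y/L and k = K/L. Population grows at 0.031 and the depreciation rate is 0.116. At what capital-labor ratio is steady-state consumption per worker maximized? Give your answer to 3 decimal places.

k_gold ≈ 24.951

The effective depreciation rate is n + δ = 0.031 + 0.116 = 0.147.
Setting f'(k) = n+δ gives 0.36·3.2·k^(0.36−1) = 0.147, hence k_gold = (0.36·3.2/0.147)^(1/0.64) ≈ 24.9509.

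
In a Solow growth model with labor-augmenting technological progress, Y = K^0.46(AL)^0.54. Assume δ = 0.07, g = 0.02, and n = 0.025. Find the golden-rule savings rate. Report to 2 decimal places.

s_gold = 0.46

n + g + δ = 0.025 + 0.02 + 0.07 = 0.115.
At the golden rule MPK = n+g+δ, and in any Cobb-Douglas steady state s = (n+g+δ)·k/y = MPK·k/y = capital's share 0.46.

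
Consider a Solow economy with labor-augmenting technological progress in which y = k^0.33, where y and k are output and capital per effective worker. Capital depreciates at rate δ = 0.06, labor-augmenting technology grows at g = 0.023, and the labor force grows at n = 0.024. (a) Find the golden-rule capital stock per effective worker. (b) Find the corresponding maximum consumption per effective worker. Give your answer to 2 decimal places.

Capital per effective worker breaks even when investment replaces (n + g + δ)·k; here n + g + δ = 0.107.
Golden rule sets MPK = n+g+δ: 0.33·k^(0.33−1) = 0.107, so k_gold = (0.33/0.107)^(1/0.67) ≈ 5.3709.
y_gold = 5.3709^0.33 ≈ 1.7415; c_gold = y_gold − 0.107·k_gold ≈ 1.1668.

(a) k_gold ≈ 5.37; (b) c_gold ≈ 1.17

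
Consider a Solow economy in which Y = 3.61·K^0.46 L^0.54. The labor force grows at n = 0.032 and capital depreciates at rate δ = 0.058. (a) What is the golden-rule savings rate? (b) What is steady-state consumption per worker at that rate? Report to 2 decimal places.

(a) s_gold = 0.46; (b) c_gold ≈ 23.35

n + δ = 0.032 + 0.058 = 0.09.
For Cobb-Douglas, s_gold equals capital's share: s_gold = 0.46.
Golden rule sets MPK = n+δ: 0.46·3.61·k^(0.46−1) = 0.09, so k_gold = (0.46·3.61/0.09)^(1/0.54) ≈ 221.0478.
y_gold = 3.61·221.0478^0.46 ≈ 43.2485; c_gold = (1−0.46)·y_gold ≈ 23.3542.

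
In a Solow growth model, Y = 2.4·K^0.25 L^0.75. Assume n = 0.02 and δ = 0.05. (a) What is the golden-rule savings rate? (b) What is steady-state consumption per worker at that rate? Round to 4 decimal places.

(a) s_gold = 0.2500; (b) c_gold ≈ 3.6838

Break-even investment rate: n + δ = 0.02 + 0.05 = 0.07.
For Cobb-Douglas, s_gold equals capital's share: s_gold = 0.25.
Setting f'(k) = n+δ gives 0.25·2.4·k^(0.25−1) = 0.07, hence k_gold = (0.25·2.4/0.07)^(1/0.75) ≈ 17.5417.
y_gold = 2.4·17.5417^0.25 ≈ 4.9117; c_gold = (1−0.25)·y_gold ≈ 3.6838.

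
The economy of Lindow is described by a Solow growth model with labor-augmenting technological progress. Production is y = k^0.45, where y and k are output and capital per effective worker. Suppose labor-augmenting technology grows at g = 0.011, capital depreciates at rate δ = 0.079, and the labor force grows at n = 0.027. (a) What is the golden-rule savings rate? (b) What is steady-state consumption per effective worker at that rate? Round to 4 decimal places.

(a) s_gold = 0.4500; (b) c_gold ≈ 1.6558

Break-even investment rate: n + g + δ = 0.027 + 0.011 + 0.079 = 0.117.
For Cobb-Douglas, s_gold equals capital's share: s_gold = 0.45.
Golden rule sets MPK = n+g+δ: 0.45·k^(0.45−1) = 0.117, so k_gold = (0.45/0.117)^(1/0.55) ≈ 11.5794.
y_gold = 11.5794^0.45 ≈ 3.0106; c_gold = (1−0.45)·y_gold ≈ 1.6558.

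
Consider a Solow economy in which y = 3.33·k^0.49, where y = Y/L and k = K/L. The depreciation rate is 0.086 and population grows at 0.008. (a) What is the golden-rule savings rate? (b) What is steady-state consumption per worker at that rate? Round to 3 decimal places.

(a) s_gold = 0.490; (b) c_gold ≈ 26.358

n + δ = 0.008 + 0.086 = 0.094.
For Cobb-Douglas, s_gold equals capital's share: s_gold = 0.49.
Maximizing c = f(k) − (n+δ)·k gives f'(k) = n+δ, i.e. 0.49·3.33·k^(0.49−1) = 0.094, so k_gold = (0.49·3.33/0.094)^(1/0.51) ≈ 269.4118.
y_gold = 3.33·269.4118^0.49 ≈ 51.6831; c_gold = (1−0.49)·y_gold ≈ 26.3584.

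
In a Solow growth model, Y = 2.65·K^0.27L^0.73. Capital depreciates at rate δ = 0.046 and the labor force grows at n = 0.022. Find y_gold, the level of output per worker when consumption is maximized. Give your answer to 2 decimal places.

y_gold ≈ 6.33

n + δ = 0.022 + 0.046 = 0.068.
At the golden rule the marginal product of capital equals n+δ: 0.27·2.65·k^(0.27−1) = 0.068. Solving, k_gold = (0.27·2.65/0.068)^(1/0.73) ≈ 25.1268.
Output: y_gold = 2.65·k_gold^0.27 = 2.65·25.1268^0.27 ≈ 6.3282.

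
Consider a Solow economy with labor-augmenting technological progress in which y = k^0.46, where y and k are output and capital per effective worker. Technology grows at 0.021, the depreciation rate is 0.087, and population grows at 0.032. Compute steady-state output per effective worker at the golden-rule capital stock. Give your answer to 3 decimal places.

y_gold ≈ 2.755

n + g + δ = 0.032 + 0.021 + 0.087 = 0.14.
Setting f'(k) = n+g+δ gives 0.46·k^(0.46−1) = 0.14, hence k_gold = (0.46/0.14)^(1/0.54) ≈ 9.0515.
Output: y_gold = k_gold^0.46 = 9.0515^0.46 ≈ 2.7548.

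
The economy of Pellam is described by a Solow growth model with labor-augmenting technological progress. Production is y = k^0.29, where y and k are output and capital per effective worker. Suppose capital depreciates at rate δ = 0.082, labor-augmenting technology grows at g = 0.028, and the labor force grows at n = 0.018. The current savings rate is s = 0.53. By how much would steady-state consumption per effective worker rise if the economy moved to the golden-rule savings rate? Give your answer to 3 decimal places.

Break-even investment rate: n + g + δ = 0.018 + 0.028 + 0.082 = 0.128.
Current steady state (s = 0.53): k* = (0.53/0.128)^(1/0.71) ≈ 7.3979, y* = 7.3979^0.29 ≈ 1.7867, c* = (1−0.53)·1.7867 ≈ 0.8397.
Golden rule sets MPK = n+g+δ: 0.29·k^(0.29−1) = 0.128, so k_gold = (0.29/0.128)^(1/0.71) ≈ 3.1642.
y_gold = 3.1642^0.29 ≈ 1.3966, c_gold = y_gold − 0.128·k_gold ≈ 0.9916.
Gain: Δc = 0.9916 − 0.8397 ≈ 0.1519.

Δc ≈ 0.152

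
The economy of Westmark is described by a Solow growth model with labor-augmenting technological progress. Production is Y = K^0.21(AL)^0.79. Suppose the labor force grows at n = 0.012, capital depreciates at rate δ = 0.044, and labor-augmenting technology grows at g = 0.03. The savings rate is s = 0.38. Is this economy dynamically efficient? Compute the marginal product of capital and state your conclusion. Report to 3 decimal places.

Capital per effective worker breaks even when investment replaces (n + g + δ)·k; here n + g + δ = 0.086.
Steady-state k*: s·k^0.21 = 0.086·k gives k* = (0.38/0.086)^(1/0.79) ≈ 6.5587.
MPK = 0.21·6.5587^(-0.79) ≈ 0.0475.
MPK < n+g+δ = 0.086, so the economy is dynamically inefficient (over-saving).

dynamically inefficient; MPK ≈ 0.048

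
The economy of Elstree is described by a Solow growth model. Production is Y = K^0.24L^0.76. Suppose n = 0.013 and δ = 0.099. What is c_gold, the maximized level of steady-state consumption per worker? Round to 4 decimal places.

c_gold ≈ 0.9668

Capital per worker breaks even when investment replaces (n + δ)·k; here n + δ = 0.112.
At the golden rule the marginal product of capital equals n+δ: 0.24·k^(0.24−1) = 0.112. Solving, k_gold = (0.24/0.112)^(1/0.76) ≈ 2.7259.
y_gold = 2.7259^0.24 ≈ 1.2721.
c_gold = y_gold − (n+δ)·k_gold = 1.2721 − 0.112·2.7259 ≈ 0.9668.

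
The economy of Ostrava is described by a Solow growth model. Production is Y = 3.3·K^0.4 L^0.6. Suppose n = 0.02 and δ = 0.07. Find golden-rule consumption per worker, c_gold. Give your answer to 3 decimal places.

c_gold ≈ 11.864

Capital per worker breaks even when investment replaces (n + δ)·k; here n + δ = 0.09.
Setting f'(k) = n+δ gives 0.4·3.3·k^(0.4−1) = 0.09, hence k_gold = (0.4·3.3/0.09)^(1/0.6) ≈ 87.8791.
y_gold = 3.3·87.8791^0.4 ≈ 19.7728.
c_gold = y_gold − (n+δ)·k_gold = 19.7728 − 0.09·87.8791 ≈ 11.8637.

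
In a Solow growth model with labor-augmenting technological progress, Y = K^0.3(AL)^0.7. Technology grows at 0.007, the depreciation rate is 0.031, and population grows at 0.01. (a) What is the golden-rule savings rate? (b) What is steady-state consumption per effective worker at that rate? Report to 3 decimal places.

(a) s_gold = 0.300; (b) c_gold ≈ 1.535

Break-even investment rate: n + g + δ = 0.01 + 0.007 + 0.031 = 0.048.
For Cobb-Douglas, s_gold equals capital's share: s_gold = 0.3.
Golden rule sets MPK = n+g+δ: 0.3·k^(0.3−1) = 0.048, so k_gold = (0.3/0.048)^(1/0.7) ≈ 13.7079.
y_gold = 13.7079^0.3 ≈ 2.1933; c_gold = (1−0.3)·y_gold ≈ 1.5353.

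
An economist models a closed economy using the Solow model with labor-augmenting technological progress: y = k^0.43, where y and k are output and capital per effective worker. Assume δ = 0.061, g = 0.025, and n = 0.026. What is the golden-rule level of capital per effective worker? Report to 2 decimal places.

n + g + δ = 0.026 + 0.025 + 0.061 = 0.112.
Golden rule sets MPK = n+g+δ: 0.43·k^(0.43−1) = 0.112, so k_gold = (0.43/0.112)^(1/0.57) ≈ 10.5926.

k_gold ≈ 10.59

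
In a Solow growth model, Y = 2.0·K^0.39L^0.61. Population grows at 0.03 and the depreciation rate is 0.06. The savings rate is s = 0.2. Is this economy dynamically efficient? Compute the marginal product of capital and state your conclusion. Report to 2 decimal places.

Break-even investment rate: n + δ = 0.03 + 0.06 = 0.09.
Steady-state k*: s·A·k^0.39 = 0.09·k gives k* = (0.2·2.0/0.09)^(1/0.61) ≈ 11.5344.
MPK = 0.39·2.0·11.5344^(-0.61) ≈ 0.1755.
MPK > n+δ = 0.09, so the economy is dynamically efficient (under-saving).

dynamically efficient; MPK ≈ 0.18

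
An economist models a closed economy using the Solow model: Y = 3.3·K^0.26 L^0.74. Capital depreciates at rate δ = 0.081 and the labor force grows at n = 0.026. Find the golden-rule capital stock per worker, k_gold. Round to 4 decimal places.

k_gold ≈ 16.6633

Capital per worker breaks even when investment replaces (n + δ)·k; here n + δ = 0.107.
Golden rule sets MPK = n+δ: 0.26·3.3·k^(0.26−1) = 0.107, so k_gold = (0.26·3.3/0.107)^(1/0.74) ≈ 16.6633.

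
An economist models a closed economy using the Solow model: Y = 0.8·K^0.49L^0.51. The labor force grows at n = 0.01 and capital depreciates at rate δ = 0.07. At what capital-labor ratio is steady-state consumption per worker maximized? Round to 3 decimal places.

The effective depreciation rate is n + δ = 0.01 + 0.07 = 0.08.
At the golden rule the marginal product of capital equals n+δ: 0.49·0.8·k^(0.49−1) = 0.08. Solving, k_gold = (0.49·0.8/0.08)^(1/0.51) ≈ 22.5593.

k_gold ≈ 22.559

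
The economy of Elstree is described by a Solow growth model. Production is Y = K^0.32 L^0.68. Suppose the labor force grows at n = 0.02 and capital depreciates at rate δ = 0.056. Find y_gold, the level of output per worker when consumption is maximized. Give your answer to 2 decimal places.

y_gold ≈ 1.97

Break-even investment rate: n + δ = 0.02 + 0.056 = 0.076.
At the golden rule the marginal product of capital equals n+δ: 0.32·k^(0.32−1) = 0.076. Solving, k_gold = (0.32/0.076)^(1/0.68) ≈ 8.2821.
Output: y_gold = k_gold^0.32 = 8.2821^0.32 ≈ 1.9670.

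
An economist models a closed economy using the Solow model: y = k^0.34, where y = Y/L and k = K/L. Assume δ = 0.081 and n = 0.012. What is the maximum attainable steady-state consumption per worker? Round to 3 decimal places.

The effective depreciation rate is n + δ = 0.012 + 0.081 = 0.093.
Maximizing c = f(k) − (n+δ)·k gives f'(k) = n+δ, i.e. 0.34·k^(0.34−1) = 0.093, so k_gold = (0.34/0.093)^(1/0.66) ≈ 7.1289.
y_gold = 7.1289^0.34 ≈ 1.9500.
c_gold = y_gold − (n+δ)·k_gold = 1.9500 − 0.093·7.1289 ≈ 1.2870.

c_gold ≈ 1.287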